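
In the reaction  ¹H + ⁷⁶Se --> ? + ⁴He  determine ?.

As-73

Conserve mass number: 1 + 76 = A + 4, so A = 73.
Conserve atomic number: 1 + 34 = Z + 2, so Z = 33.
Z = 33 is arsenic, so the species is ⁷³As.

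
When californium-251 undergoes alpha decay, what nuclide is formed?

Cm-247

Alpha decay: mass number changes by -4, atomic number by -2.
A: 251 − 4 = 247; Z: 98 − 2 = 96.
Z = 96 is curium, so the daughter is curium-247.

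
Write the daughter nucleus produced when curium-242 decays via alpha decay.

Alpha decay: mass number changes by -4, atomic number by -2.
A: 242 − 4 = 238; Z: 96 − 2 = 94.
Z = 94 is plutonium, so the daughter is plutonium-238.

Pu-238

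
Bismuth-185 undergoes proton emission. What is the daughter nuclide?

Proton emission: mass number changes by -1, atomic number by -1.
A: 185 − 1 = 184; Z: 83 − 1 = 82.
Z = 82 is lead, so the daughter is lead-184.

Pb-184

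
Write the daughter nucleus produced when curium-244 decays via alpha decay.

Pu-240

Alpha decay: mass number changes by -4, atomic number by -2.
A: 244 − 4 = 240; Z: 96 − 2 = 94.
Z = 94 is plutonium, so the daughter is plutonium-240.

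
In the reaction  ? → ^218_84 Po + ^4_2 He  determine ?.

Conserve mass number: A = 218 + 4, so A = 222.
Conserve atomic number: Z = 84 + 2, so Z = 86.
Z = 86 is radon, so the species is ^222_86 Rn.

Rn-222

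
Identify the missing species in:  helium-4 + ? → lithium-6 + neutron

triton

Conserve mass number: 4 + A = 6 + 1, so A = 3.
Conserve atomic number: 2 + Z = 3 + 0, so Z = 1.
A = 3 and Z = 1 is hydrogen-3 — a triton.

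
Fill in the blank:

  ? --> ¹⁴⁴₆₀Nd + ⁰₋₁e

Conserve mass number: A = 144 + 0, so A = 144.
Conserve atomic number: Z = 60 − 1, so Z = 59.
Z = 59 is praseodymium, so the species is ¹⁴⁴₅₉Pr.

Pr-144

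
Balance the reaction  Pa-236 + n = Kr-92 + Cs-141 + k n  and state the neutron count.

Conserve mass number: 237 = 92 + 141 + k, so k = 237 − 233 = 4.
Check atomic number: 91 = 36 + 55 + 0 = 91. ✓

4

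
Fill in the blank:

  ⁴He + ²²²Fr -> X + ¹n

Ac-225

Conserve mass number: 4 + 222 = A + 1, so A = 225.
Conserve atomic number: 2 + 87 = Z + 0, so Z = 89.
Z = 89 is actinium, so the species is ²²⁵Ac.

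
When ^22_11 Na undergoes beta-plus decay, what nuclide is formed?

Beta-plus decay: mass number changes by +0, atomic number by -1.
A: 22 = 22; Z: 11 − 1 = 10.
Z = 10 is neon, so the daughter is ^22_10 Ne.

Ne-22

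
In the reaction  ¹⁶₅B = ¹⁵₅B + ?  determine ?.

neutron

Conserve mass number: 16 = 15 + A, so A = 1.
Conserve atomic number: 5 = 5 + Z, so Z = 0.
A = 1 and Z = 0 is ¹₀n — a neutron.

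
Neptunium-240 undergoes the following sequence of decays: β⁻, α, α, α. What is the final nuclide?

Start: (A, Z) = (240, 93).
After β⁻: (240, 94).
After α: (236, 92).
After α: (232, 90).
After α: (228, 88).
Z = 88 is radium.

Ra-228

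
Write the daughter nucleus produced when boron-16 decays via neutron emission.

B-15

Neutron emission: mass number changes by -1, atomic number by +0.
A: 16 − 1 = 15; Z: 5 = 5.
Z = 5 is boron, so the daughter is boron-15.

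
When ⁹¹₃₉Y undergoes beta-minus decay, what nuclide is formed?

Zr-91

Beta-minus decay: mass number changes by +0, atomic number by +1.
A: 91 = 91; Z: 39 + 1 = 40.
Z = 40 is zirconium, so the daughter is ⁹¹₄₀Zr.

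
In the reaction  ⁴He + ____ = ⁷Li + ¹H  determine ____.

alpha particle

Conserve mass number: 4 + A = 7 + 1, so A = 4.
Conserve atomic number: 2 + Z = 3 + 1, so Z = 2.
A = 4 and Z = 2 is ⁴He — an alpha particle.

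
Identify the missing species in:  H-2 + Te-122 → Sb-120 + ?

alpha particle

Conserve mass number: 2 + 122 = 120 + A, so A = 4.
Conserve atomic number: 1 + 52 = 51 + Z, so Z = 2.
A = 4 and Z = 2 is He-4 — an alpha particle.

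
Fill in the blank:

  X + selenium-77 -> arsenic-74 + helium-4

proton

Conserve mass number: A + 77 = 74 + 4, so A = 1.
Conserve atomic number: Z + 34 = 33 + 2, so Z = 1.
A = 1 and Z = 1 is hydrogen-1 — a proton.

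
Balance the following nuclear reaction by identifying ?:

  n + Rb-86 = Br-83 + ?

Conserve mass number: 1 + 86 = 83 + A, so A = 4.
Conserve atomic number: 0 + 37 = 35 + Z, so Z = 2.
A = 4 and Z = 2 is He-4 — an alpha particle.

alpha particle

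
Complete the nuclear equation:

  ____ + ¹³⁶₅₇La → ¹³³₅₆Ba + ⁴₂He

Conserve mass number: A + 136 = 133 + 4, so A = 1.
Conserve atomic number: Z + 57 = 56 + 2, so Z = 1.
A = 1 and Z = 1 is ¹₁H — a proton.

proton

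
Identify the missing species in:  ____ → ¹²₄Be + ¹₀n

Be-13

Conserve mass number: A = 12 + 1, so A = 13.
Conserve atomic number: Z = 4 + 0, so Z = 4.
Z = 4 is beryllium, so the species is ¹³₄Be.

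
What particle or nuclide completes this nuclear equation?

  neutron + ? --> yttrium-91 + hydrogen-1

Zr-91

Conserve mass number: 1 + A = 91 + 1, so A = 91.
Conserve atomic number: 0 + Z = 39 + 1, so Z = 40.
Z = 40 is zirconium, so the species is zirconium-91.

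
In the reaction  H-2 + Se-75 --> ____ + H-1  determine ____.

Se-76

Conserve mass number: 2 + 75 = A + 1, so A = 76.
Conserve atomic number: 1 + 34 = Z + 1, so Z = 34.
Z = 34 is selenium, so the species is Se-76.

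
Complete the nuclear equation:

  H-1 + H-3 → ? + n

He-3

Conserve mass number: 1 + 3 = A + 1, so A = 3.
Conserve atomic number: 1 + 1 = Z + 0, so Z = 2.
Z = 2 is helium, so the species is He-3.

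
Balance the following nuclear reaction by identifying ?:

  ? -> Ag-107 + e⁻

Pd-107

Conserve mass number: A = 107 + 0, so A = 107.
Conserve atomic number: Z = 47 − 1, so Z = 46.
Z = 46 is palladium, so the species is Pd-107.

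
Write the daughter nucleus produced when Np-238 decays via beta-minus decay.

Beta-minus decay: mass number changes by +0, atomic number by +1.
A: 238 = 238; Z: 93 + 1 = 94.
Z = 94 is plutonium, so the daughter is Pu-238.

Pu-238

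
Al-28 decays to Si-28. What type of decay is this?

ΔA = 28 − 28 = 0; ΔZ = 14 − 13 = +1.
A is unchanged and Z rises by 1 — a neutron has become a proton (β⁻ decay).

beta-minus decay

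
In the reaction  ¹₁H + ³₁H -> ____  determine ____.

Conserve mass number: 1 + 3 = A, so A = 4.
Conserve atomic number: 1 + 1 = Z, so Z = 2.
A = 4 and Z = 2 is ⁴₂He — an alpha particle.

He-4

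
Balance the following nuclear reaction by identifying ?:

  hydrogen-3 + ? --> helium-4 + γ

proton

Conserve mass number: 3 + A = 4 + 0, so A = 1.
Conserve atomic number: 1 + Z = 2 + 0, so Z = 1.
A = 1 and Z = 1 is hydrogen-1 — a proton.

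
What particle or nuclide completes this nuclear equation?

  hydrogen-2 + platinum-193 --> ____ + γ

Conserve mass number: 2 + 193 = A + 0, so A = 195.
Conserve atomic number: 1 + 78 = Z + 0, so Z = 79.
Z = 79 is gold, so the species is gold-195.

Au-195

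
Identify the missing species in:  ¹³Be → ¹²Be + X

Conserve mass number: 13 = 12 + A, so A = 1.
Conserve atomic number: 4 = 4 + Z, so Z = 0.
A = 1 and Z = 0 is ¹n — a neutron.

neutron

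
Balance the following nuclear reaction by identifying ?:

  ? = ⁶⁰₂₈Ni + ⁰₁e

Cu-60

Conserve mass number: A = 60 + 0, so A = 60.
Conserve atomic number: Z = 28 + 1, so Z = 29.
Z = 29 is copper, so the species is ⁶⁰₂₉Cu.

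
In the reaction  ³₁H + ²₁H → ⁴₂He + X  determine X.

neutron

Conserve mass number: 3 + 2 = 4 + A, so A = 1.
Conserve atomic number: 1 + 1 = 2 + Z, so Z = 0.
A = 1 and Z = 0 is ¹₀n — a neutron.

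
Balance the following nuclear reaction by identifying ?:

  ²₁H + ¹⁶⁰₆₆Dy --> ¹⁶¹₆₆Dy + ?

proton

Conserve mass number: 2 + 160 = 161 + A, so A = 1.
Conserve atomic number: 1 + 66 = 66 + Z, so Z = 1.
A = 1 and Z = 1 is ¹₁H — a proton.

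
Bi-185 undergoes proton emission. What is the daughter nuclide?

Proton emission: mass number changes by -1, atomic number by -1.
A: 185 − 1 = 184; Z: 83 − 1 = 82.
Z = 82 is lead, so the daughter is Pb-184.

Pb-184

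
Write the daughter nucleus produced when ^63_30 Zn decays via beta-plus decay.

Beta-plus decay: mass number changes by +0, atomic number by -1.
A: 63 = 63; Z: 30 − 1 = 29.
Z = 29 is copper, so the daughter is ^63_29 Cu.

Cu-63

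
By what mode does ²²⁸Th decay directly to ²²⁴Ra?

alpha decay

ΔA = 224 − 228 = -4; ΔZ = 88 − 90 = -2.
A drops by 4 and Z drops by 2 — the signature of alpha emission.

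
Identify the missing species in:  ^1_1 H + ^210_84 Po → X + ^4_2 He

Bi-207

Conserve mass number: 1 + 210 = A + 4, so A = 207.
Conserve atomic number: 1 + 84 = Z + 2, so Z = 83.
Z = 83 is bismuth, so the species is ^207_83 Bi.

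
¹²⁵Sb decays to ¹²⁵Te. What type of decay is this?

ΔA = 125 − 125 = 0; ΔZ = 52 − 51 = +1.
A is unchanged and Z rises by 1 — a neutron has become a proton (β⁻ decay).

beta-minus decay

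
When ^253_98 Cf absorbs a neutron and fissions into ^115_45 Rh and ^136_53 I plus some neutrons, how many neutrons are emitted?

Conserve mass number: 254 = 115 + 136 + k, so k = 254 − 251 = 3.
Check atomic number: 98 = 45 + 53 + 0 = 98. ✓

3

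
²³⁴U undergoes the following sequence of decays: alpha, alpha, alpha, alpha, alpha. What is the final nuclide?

Start: (A, Z) = (234, 92).
After α: (230, 90).
After α: (226, 88).
After α: (222, 86).
After α: (218, 84).
After α: (214, 82).
Z = 82 is lead.

Pb-214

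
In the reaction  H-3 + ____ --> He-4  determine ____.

Conserve mass number: 3 + A = 4, so A = 1.
Conserve atomic number: 1 + Z = 2, so Z = 1.
A = 1 and Z = 1 is H-1 — a proton.

proton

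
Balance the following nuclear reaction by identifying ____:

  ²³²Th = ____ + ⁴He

Ra-228

Conserve mass number: 232 = A + 4, so A = 228.
Conserve atomic number: 90 = Z + 2, so Z = 88.
Z = 88 is radium, so the species is ²²⁸Ra.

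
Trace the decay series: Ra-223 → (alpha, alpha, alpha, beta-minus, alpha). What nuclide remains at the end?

Start: (A, Z) = (223, 88).
After α: (219, 86).
After α: (215, 84).
After α: (211, 82).
After β⁻: (211, 83).
After α: (207, 81).
Z = 81 is thallium.

Tl-207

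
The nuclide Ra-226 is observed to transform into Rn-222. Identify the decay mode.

ΔA = 222 − 226 = -4; ΔZ = 86 − 88 = -2.
A drops by 4 and Z drops by 2 — the signature of alpha emission.

alpha decay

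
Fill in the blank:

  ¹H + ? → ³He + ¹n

Conserve mass number: 1 + A = 3 + 1, so A = 3.
Conserve atomic number: 1 + Z = 2 + 0, so Z = 1.
A = 3 and Z = 1 is ³H — a triton.

triton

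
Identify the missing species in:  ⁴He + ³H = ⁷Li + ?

gamma ray

Conserve mass number: 4 + 3 = 7 + A, so A = 0.
Conserve atomic number: 2 + 1 = 3 + Z, so Z = 0.
A = 0 and Z = 0 is γ — a gamma ray.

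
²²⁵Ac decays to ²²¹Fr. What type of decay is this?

alpha decay

ΔA = 221 − 225 = -4; ΔZ = 87 − 89 = -2.
A drops by 4 and Z drops by 2 — the signature of alpha emission.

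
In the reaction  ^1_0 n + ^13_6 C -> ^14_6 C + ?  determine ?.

gamma ray

Conserve mass number: 1 + 13 = 14 + A, so A = 0.
Conserve atomic number: 0 + 6 = 6 + Z, so Z = 0.
A = 0 and Z = 0 is ^0_0 γ — a gamma ray.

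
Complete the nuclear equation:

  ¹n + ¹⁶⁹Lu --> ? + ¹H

Conserve mass number: 1 + 169 = A + 1, so A = 169.
Conserve atomic number: 0 + 71 = Z + 1, so Z = 70.
Z = 70 is ytterbium, so the species is ¹⁶⁹Yb.

Yb-169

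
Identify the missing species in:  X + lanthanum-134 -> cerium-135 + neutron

Conserve mass number: A + 134 = 135 + 1, so A = 2.
Conserve atomic number: Z + 57 = 58 + 0, so Z = 1.
A = 2 and Z = 1 is hydrogen-2 — a deuteron.

deuteron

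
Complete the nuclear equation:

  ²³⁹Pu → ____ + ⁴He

Conserve mass number: 239 = A + 4, so A = 235.
Conserve atomic number: 94 = Z + 2, so Z = 92.
Z = 92 is uranium, so the species is ²³⁵U.

U-235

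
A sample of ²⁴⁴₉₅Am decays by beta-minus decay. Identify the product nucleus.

Cm-244

Beta-minus decay: mass number changes by +0, atomic number by +1.
A: 244 = 244; Z: 95 + 1 = 96.
Z = 96 is curium, so the daughter is ²⁴⁴₉₆Cm.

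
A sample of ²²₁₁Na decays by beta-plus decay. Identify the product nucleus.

Beta-plus decay: mass number changes by +0, atomic number by -1.
A: 22 = 22; Z: 11 − 1 = 10.
Z = 10 is neon, so the daughter is ²²₁₀Ne.

Ne-22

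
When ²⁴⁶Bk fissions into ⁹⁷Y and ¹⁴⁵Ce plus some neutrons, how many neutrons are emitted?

4

Conserve mass number: 246 = 97 + 145 + k, so k = 246 − 242 = 4.
Check atomic number: 97 = 39 + 58 + 0 = 97. ✓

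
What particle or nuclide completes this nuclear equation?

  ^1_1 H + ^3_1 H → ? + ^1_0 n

Conserve mass number: 1 + 3 = A + 1, so A = 3.
Conserve atomic number: 1 + 1 = Z + 0, so Z = 2.
Z = 2 is helium, so the species is ^3_2 He.

He-3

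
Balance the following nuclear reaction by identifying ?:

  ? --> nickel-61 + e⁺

Conserve mass number: A = 61 + 0, so A = 61.
Conserve atomic number: Z = 28 + 1, so Z = 29.
Z = 29 is copper, so the species is copper-61.

Cu-61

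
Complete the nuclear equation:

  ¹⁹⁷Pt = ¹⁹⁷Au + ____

Conserve mass number: 197 = 197 + A, so A = 0.
Conserve atomic number: 78 = 79 + Z, so Z = -1.
A = 0 and Z = -1 is e⁻ — a beta-minus particle.

beta-minus particle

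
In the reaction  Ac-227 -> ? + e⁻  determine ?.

Th-227

Conserve mass number: 227 = A + 0, so A = 227.
Conserve atomic number: 89 = Z − 1, so Z = 90.
Z = 90 is thorium, so the species is Th-227.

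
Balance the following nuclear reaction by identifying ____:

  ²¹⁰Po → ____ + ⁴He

Pb-206

Conserve mass number: 210 = A + 4, so A = 206.
Conserve atomic number: 84 = Z + 2, so Z = 82.
Z = 82 is lead, so the species is ²⁰⁶Pb.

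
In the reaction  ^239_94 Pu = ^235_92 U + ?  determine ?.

alpha particle

Conserve mass number: 239 = 235 + A, so A = 4.
Conserve atomic number: 94 = 92 + Z, so Z = 2.
A = 4 and Z = 2 is ^4_2 He — an alpha particle.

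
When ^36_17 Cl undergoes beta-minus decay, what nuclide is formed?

Beta-minus decay: mass number changes by +0, atomic number by +1.
A: 36 = 36; Z: 17 + 1 = 18.
Z = 18 is argon, so the daughter is ^36_18 Ar.

Ar-36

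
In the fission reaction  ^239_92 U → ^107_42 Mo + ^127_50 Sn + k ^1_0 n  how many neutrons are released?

Conserve mass number: 239 = 107 + 127 + k, so k = 239 − 234 = 5.
Check atomic number: 92 = 42 + 50 + 0 = 92. ✓

5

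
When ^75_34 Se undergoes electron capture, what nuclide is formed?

Electron capture: mass number changes by +0, atomic number by -1.
A: 75 = 75; Z: 34 − 1 = 33.
Z = 33 is arsenic, so the daughter is ^75_33 As.

As-75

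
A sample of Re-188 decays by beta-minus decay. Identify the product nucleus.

Beta-minus decay: mass number changes by +0, atomic number by +1.
A: 188 = 188; Z: 75 + 1 = 76.
Z = 76 is osmium, so the daughter is Os-188.

Os-188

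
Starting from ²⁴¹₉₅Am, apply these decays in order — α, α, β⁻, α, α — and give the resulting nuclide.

Ra-225

Start: (A, Z) = (241, 95).
After α: (237, 93).
After α: (233, 91).
After β⁻: (233, 92).
After α: (229, 90).
After α: (225, 88).
Z = 88 is radium.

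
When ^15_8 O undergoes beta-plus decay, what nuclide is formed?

Beta-plus decay: mass number changes by +0, atomic number by -1.
A: 15 = 15; Z: 8 − 1 = 7.
Z = 7 is nitrogen, so the daughter is ^15_7 N.

N-15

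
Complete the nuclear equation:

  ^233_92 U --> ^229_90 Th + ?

Conserve mass number: 233 = 229 + A, so A = 4.
Conserve atomic number: 92 = 90 + Z, so Z = 2.
A = 4 and Z = 2 is ^4_2 He — an alpha particle.

alpha particle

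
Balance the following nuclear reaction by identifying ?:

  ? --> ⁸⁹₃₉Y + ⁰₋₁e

Sr-89

Conserve mass number: A = 89 + 0, so A = 89.
Conserve atomic number: Z = 39 − 1, so Z = 38.
Z = 38 is strontium, so the species is ⁸⁹₃₈Sr.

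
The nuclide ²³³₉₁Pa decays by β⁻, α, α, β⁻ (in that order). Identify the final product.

Start: (A, Z) = (233, 91).
After β⁻: (233, 92).
After α: (229, 90).
After α: (225, 88).
After β⁻: (225, 89).
Z = 89 is actinium.

Ac-225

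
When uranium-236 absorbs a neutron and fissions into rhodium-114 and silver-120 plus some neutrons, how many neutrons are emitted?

Conserve mass number: 237 = 114 + 120 + k, so k = 237 − 234 = 3.
Check atomic number: 92 = 45 + 47 + 0 = 92. ✓

3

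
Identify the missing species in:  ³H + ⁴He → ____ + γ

Li-7

Conserve mass number: 3 + 4 = A + 0, so A = 7.
Conserve atomic number: 1 + 2 = Z + 0, so Z = 3.
Z = 3 is lithium, so the species is ⁷Li.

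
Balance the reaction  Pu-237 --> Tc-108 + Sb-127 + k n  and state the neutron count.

2

Conserve mass number: 237 = 108 + 127 + k, so k = 237 − 235 = 2.
Check atomic number: 94 = 43 + 51 + 0 = 94. ✓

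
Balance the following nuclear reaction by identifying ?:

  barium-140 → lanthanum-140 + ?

Conserve mass number: 140 = 140 + A, so A = 0.
Conserve atomic number: 56 = 57 + Z, so Z = -1.
A = 0 and Z = -1 is e⁻ — a beta-minus particle.

beta-minus particle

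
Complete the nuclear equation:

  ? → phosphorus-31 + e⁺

Conserve mass number: A = 31 + 0, so A = 31.
Conserve atomic number: Z = 15 + 1, so Z = 16.
Z = 16 is sulfur, so the species is sulfur-31.

S-31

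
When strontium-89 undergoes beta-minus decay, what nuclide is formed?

Y-89

Beta-minus decay: mass number changes by +0, atomic number by +1.
A: 89 = 89; Z: 38 + 1 = 39.
Z = 39 is yttrium, so the daughter is yttrium-89.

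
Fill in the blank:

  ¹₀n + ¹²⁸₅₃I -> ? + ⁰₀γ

Conserve mass number: 1 + 128 = A + 0, so A = 129.
Conserve atomic number: 0 + 53 = Z + 0, so Z = 53.
Z = 53 is iodine, so the species is ¹²⁹₅₃I.

I-129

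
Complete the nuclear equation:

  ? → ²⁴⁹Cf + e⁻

Bk-249

Conserve mass number: A = 249 + 0, so A = 249.
Conserve atomic number: Z = 98 − 1, so Z = 97.
Z = 97 is berkelium, so the species is ²⁴⁹Bk.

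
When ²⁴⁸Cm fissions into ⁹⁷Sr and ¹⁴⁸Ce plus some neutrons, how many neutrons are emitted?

3

Conserve mass number: 248 = 97 + 148 + k, so k = 248 − 245 = 3.
Check atomic number: 96 = 38 + 58 + 0 = 96. ✓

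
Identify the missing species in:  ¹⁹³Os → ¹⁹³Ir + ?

Conserve mass number: 193 = 193 + A, so A = 0.
Conserve atomic number: 76 = 77 + Z, so Z = -1.
A = 0 and Z = -1 is e⁻ — a beta-minus particle.

beta-minus particle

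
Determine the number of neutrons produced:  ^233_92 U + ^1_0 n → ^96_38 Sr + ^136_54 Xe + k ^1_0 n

Conserve mass number: 234 = 96 + 136 + k, so k = 234 − 232 = 2.
Check atomic number: 92 = 38 + 54 + 0 = 92. ✓

2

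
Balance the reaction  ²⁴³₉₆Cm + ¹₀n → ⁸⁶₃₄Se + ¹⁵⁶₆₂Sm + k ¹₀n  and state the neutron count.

Conserve mass number: 244 = 86 + 156 + k, so k = 244 − 242 = 2.
Check atomic number: 96 = 34 + 62 + 0 = 96. ✓

2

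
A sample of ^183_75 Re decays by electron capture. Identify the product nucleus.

Electron capture: mass number changes by +0, atomic number by -1.
A: 183 = 183; Z: 75 − 1 = 74.
Z = 74 is tungsten, so the daughter is ^183_74 W.

W-183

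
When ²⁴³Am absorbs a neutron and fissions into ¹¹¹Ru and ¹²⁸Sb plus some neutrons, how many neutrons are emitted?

Conserve mass number: 244 = 111 + 128 + k, so k = 244 − 239 = 5.
Check atomic number: 95 = 44 + 51 + 0 = 95. ✓

5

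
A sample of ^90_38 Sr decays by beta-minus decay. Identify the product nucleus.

Y-90

Beta-minus decay: mass number changes by +0, atomic number by +1.
A: 90 = 90; Z: 38 + 1 = 39.
Z = 39 is yttrium, so the daughter is ^90_39 Y.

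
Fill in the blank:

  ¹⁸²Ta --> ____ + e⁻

W-182

Conserve mass number: 182 = A + 0, so A = 182.
Conserve atomic number: 73 = Z − 1, so Z = 74.
Z = 74 is tungsten, so the species is ¹⁸²W.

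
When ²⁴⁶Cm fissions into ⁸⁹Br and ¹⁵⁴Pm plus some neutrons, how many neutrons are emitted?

3

Conserve mass number: 246 = 89 + 154 + k, so k = 246 − 243 = 3.
Check atomic number: 96 = 35 + 61 + 0 = 96. ✓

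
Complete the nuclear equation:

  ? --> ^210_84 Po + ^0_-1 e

Bi-210

Conserve mass number: A = 210 + 0, so A = 210.
Conserve atomic number: Z = 84 − 1, so Z = 83.
Z = 83 is bismuth, so the species is ^210_83 Bi.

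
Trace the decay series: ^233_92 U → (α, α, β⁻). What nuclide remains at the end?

Ac-225

Start: (A, Z) = (233, 92).
After α: (229, 90).
After α: (225, 88).
After β⁻: (225, 89).
Z = 89 is actinium.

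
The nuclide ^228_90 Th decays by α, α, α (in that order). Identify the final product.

Po-216

Start: (A, Z) = (228, 90).
After α: (224, 88).
After α: (220, 86).
After α: (216, 84).
Z = 84 is polonium.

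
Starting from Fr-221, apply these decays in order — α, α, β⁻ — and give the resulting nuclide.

Po-213

Start: (A, Z) = (221, 87).
After α: (217, 85).
After α: (213, 83).
After β⁻: (213, 84).
Z = 84 is polonium.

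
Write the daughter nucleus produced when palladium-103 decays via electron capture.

Rh-103

Electron capture: mass number changes by +0, atomic number by -1.
A: 103 = 103; Z: 46 − 1 = 45.
Z = 45 is rhodium, so the daughter is rhodium-103.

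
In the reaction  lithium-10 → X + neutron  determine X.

Conserve mass number: 10 = A + 1, so A = 9.
Conserve atomic number: 3 = Z + 0, so Z = 3.
Z = 3 is lithium, so the species is lithium-9.

Li-9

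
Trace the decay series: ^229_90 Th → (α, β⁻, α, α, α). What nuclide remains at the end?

Start: (A, Z) = (229, 90).
After α: (225, 88).
After β⁻: (225, 89).
After α: (221, 87).
After α: (217, 85).
After α: (213, 83).
Z = 83 is bismuth.

Bi-213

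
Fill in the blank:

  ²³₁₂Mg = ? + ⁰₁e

Conserve mass number: 23 = A + 0, so A = 23.
Conserve atomic number: 12 = Z + 1, so Z = 11.
Z = 11 is sodium, so the species is ²³₁₁Na.

Na-23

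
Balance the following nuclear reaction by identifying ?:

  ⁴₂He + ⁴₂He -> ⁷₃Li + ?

proton

Conserve mass number: 4 + 4 = 7 + A, so A = 1.
Conserve atomic number: 2 + 2 = 3 + Z, so Z = 1.
A = 1 and Z = 1 is ¹₁H — a proton.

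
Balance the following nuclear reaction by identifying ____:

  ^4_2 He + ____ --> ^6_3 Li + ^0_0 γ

Conserve mass number: 4 + A = 6 + 0, so A = 2.
Conserve atomic number: 2 + Z = 3 + 0, so Z = 1.
A = 2 and Z = 1 is ^2_1 H — a deuteron.

deuteron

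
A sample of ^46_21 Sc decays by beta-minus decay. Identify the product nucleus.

Beta-minus decay: mass number changes by +0, atomic number by +1.
A: 46 = 46; Z: 21 + 1 = 22.
Z = 22 is titanium, so the daughter is ^46_22 Ti.

Ti-46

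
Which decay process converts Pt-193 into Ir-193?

ΔA = 193 − 193 = 0; ΔZ = 77 − 78 = -1.
A is unchanged and Z drops by 1 — a proton has become a neutron (β⁺ emission or electron capture).

beta-plus decay or electron capture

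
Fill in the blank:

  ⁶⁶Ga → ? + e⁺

Conserve mass number: 66 = A + 0, so A = 66.
Conserve atomic number: 31 = Z + 1, so Z = 30.
Z = 30 is zinc, so the species is ⁶⁶Zn.

Zn-66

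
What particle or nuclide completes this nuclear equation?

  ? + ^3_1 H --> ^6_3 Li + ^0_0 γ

He-3

Conserve mass number: A + 3 = 6 + 0, so A = 3.
Conserve atomic number: Z + 1 = 3 + 0, so Z = 2.
Z = 2 is helium, so the species is ^3_2 He.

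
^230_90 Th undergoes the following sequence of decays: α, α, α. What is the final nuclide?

Po-218

Start: (A, Z) = (230, 90).
After α: (226, 88).
After α: (222, 86).
After α: (218, 84).
Z = 84 is polonium.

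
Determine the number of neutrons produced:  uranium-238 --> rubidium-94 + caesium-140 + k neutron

Conserve mass number: 238 = 94 + 140 + k, so k = 238 − 234 = 4.
Check atomic number: 92 = 37 + 55 + 0 = 92. ✓

4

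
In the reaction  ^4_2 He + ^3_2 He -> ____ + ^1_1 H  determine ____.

Conserve mass number: 4 + 3 = A + 1, so A = 6.
Conserve atomic number: 2 + 2 = Z + 1, so Z = 3.
Z = 3 is lithium, so the species is ^6_3 Li.

Li-6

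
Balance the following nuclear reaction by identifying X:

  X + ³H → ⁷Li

alpha particle

Conserve mass number: A + 3 = 7, so A = 4.
Conserve atomic number: Z + 1 = 3, so Z = 2.
A = 4 and Z = 2 is ⁴He — an alpha particle.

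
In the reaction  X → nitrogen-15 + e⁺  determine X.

O-15

Conserve mass number: A = 15 + 0, so A = 15.
Conserve atomic number: Z = 7 + 1, so Z = 8.
Z = 8 is oxygen, so the species is oxygen-15.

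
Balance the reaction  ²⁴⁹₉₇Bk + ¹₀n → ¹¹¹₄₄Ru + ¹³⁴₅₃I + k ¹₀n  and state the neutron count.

Conserve mass number: 250 = 111 + 134 + k, so k = 250 − 245 = 5.
Check atomic number: 97 = 44 + 53 + 0 = 97. ✓

5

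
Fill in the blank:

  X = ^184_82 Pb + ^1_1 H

Conserve mass number: A = 184 + 1, so A = 185.
Conserve atomic number: Z = 82 + 1, so Z = 83.
Z = 83 is bismuth, so the species is ^185_83 Bi.

Bi-185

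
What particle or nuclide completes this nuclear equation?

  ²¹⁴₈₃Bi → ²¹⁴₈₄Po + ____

Conserve mass number: 214 = 214 + A, so A = 0.
Conserve atomic number: 83 = 84 + Z, so Z = -1.
A = 0 and Z = -1 is ⁰₋₁e — a beta-minus particle.

beta-minus particle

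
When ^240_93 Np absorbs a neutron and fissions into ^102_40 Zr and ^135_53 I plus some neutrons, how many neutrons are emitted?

4

Conserve mass number: 241 = 102 + 135 + k, so k = 241 − 237 = 4.
Check atomic number: 93 = 40 + 53 + 0 = 93. ✓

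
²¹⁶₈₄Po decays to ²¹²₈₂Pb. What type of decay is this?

ΔA = 212 − 216 = -4; ΔZ = 82 − 84 = -2.
A drops by 4 and Z drops by 2 — the signature of alpha emission.

alpha decay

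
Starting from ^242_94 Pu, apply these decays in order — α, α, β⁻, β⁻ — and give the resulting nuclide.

Start: (A, Z) = (242, 94).
After α: (238, 92).
After α: (234, 90).
After β⁻: (234, 91).
After β⁻: (234, 92).
Z = 92 is uranium.

U-234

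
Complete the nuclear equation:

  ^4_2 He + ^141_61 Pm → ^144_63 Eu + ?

neutron

Conserve mass number: 4 + 141 = 144 + A, so A = 1.
Conserve atomic number: 2 + 61 = 63 + Z, so Z = 0.
A = 1 and Z = 0 is ^1_0 n — a neutron.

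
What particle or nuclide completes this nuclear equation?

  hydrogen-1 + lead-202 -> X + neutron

Bi-202

Conserve mass number: 1 + 202 = A + 1, so A = 202.
Conserve atomic number: 1 + 82 = Z + 0, so Z = 83.
Z = 83 is bismuth, so the species is bismuth-202.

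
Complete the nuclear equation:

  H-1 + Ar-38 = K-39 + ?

Conserve mass number: 1 + 38 = 39 + A, so A = 0.
Conserve atomic number: 1 + 18 = 19 + Z, so Z = 0.
A = 0 and Z = 0 is γ — a gamma ray.

gamma ray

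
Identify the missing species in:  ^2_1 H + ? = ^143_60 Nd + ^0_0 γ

Pr-141

Conserve mass number: 2 + A = 143 + 0, so A = 141.
Conserve atomic number: 1 + Z = 60 + 0, so Z = 59.
Z = 59 is praseodymium, so the species is ^141_59 Pr.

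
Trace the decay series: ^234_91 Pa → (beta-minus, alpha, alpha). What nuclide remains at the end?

Start: (A, Z) = (234, 91).
After β⁻: (234, 92).
After α: (230, 90).
After α: (226, 88).
Z = 88 is radium.

Ra-226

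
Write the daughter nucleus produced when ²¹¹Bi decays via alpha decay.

Tl-207

Alpha decay: mass number changes by -4, atomic number by -2.
A: 211 − 4 = 207; Z: 83 − 2 = 81.
Z = 81 is thallium, so the daughter is ²⁰⁷Tl.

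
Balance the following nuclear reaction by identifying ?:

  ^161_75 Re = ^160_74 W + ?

proton

Conserve mass number: 161 = 160 + A, so A = 1.
Conserve atomic number: 75 = 74 + Z, so Z = 1.
A = 1 and Z = 1 is ^1_1 H — a proton.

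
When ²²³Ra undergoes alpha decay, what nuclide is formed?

Rn-219

Alpha decay: mass number changes by -4, atomic number by -2.
A: 223 − 4 = 219; Z: 88 − 2 = 86.
Z = 86 is radon, so the daughter is ²¹⁹Rn.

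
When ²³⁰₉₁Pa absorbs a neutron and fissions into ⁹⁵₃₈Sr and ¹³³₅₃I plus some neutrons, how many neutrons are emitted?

3

Conserve mass number: 231 = 95 + 133 + k, so k = 231 − 228 = 3.
Check atomic number: 91 = 38 + 53 + 0 = 91. ✓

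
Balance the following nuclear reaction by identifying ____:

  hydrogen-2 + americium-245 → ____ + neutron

Conserve mass number: 2 + 245 = A + 1, so A = 246.
Conserve atomic number: 1 + 95 = Z + 0, so Z = 96.
Z = 96 is curium, so the species is curium-246.

Cm-246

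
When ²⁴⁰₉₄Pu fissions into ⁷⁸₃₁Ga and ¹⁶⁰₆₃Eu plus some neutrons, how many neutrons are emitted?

Conserve mass number: 240 = 78 + 160 + k, so k = 240 − 238 = 2.
Check atomic number: 94 = 31 + 63 + 0 = 94. ✓

2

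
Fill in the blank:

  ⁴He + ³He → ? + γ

Be-7

Conserve mass number: 4 + 3 = A + 0, so A = 7.
Conserve atomic number: 2 + 2 = Z + 0, so Z = 4.
Z = 4 is beryllium, so the species is ⁷Be.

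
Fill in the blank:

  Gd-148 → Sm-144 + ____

Conserve mass number: 148 = 144 + A, so A = 4.
Conserve atomic number: 64 = 62 + Z, so Z = 2.
A = 4 and Z = 2 is He-4 — an alpha particle.

alpha particle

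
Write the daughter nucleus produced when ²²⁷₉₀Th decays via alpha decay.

Ra-223

Alpha decay: mass number changes by -4, atomic number by -2.
A: 227 − 4 = 223; Z: 90 − 2 = 88.
Z = 88 is radium, so the daughter is ²²³₈₈Ra.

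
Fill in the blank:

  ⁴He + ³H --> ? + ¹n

Conserve mass number: 4 + 3 = A + 1, so A = 6.
Conserve atomic number: 2 + 1 = Z + 0, so Z = 3.
Z = 3 is lithium, so the species is ⁶Li.

Li-6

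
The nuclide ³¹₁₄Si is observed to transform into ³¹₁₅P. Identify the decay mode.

ΔA = 31 − 31 = 0; ΔZ = 15 − 14 = +1.
A is unchanged and Z rises by 1 — a neutron has become a proton (β⁻ decay).

beta-minus decay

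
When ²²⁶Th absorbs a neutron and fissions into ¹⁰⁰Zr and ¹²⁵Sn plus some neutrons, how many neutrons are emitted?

2

Conserve mass number: 227 = 100 + 125 + k, so k = 227 − 225 = 2.
Check atomic number: 90 = 40 + 50 + 0 = 90. ✓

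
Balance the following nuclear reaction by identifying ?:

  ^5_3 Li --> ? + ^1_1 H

Conserve mass number: 5 = A + 1, so A = 4.
Conserve atomic number: 3 = Z + 1, so Z = 2.
A = 4 and Z = 2 is ^4_2 He — an alpha particle.

He-4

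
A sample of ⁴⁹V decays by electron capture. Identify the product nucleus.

Ti-49

Electron capture: mass number changes by +0, atomic number by -1.
A: 49 = 49; Z: 23 − 1 = 22.
Z = 22 is titanium, so the daughter is ⁴⁹Ti.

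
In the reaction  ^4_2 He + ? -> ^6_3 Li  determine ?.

deuteron

Conserve mass number: 4 + A = 6, so A = 2.
Conserve atomic number: 2 + Z = 3, so Z = 1.
A = 2 and Z = 1 is ^2_1 H — a deuteron.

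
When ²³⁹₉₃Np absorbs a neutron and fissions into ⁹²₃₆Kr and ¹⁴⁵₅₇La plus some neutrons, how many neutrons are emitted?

Conserve mass number: 240 = 92 + 145 + k, so k = 240 − 237 = 3.
Check atomic number: 93 = 36 + 57 + 0 = 93. ✓

3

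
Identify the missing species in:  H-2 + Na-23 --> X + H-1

Conserve mass number: 2 + 23 = A + 1, so A = 24.
Conserve atomic number: 1 + 11 = Z + 1, so Z = 11.
Z = 11 is sodium, so the species is Na-24.

Na-24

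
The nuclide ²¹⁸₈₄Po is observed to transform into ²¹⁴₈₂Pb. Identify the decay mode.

ΔA = 214 − 218 = -4; ΔZ = 82 − 84 = -2.
A drops by 4 and Z drops by 2 — the signature of alpha emission.

alpha decay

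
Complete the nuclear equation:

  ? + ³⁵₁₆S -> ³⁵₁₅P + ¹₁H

Conserve mass number: A + 35 = 35 + 1, so A = 1.
Conserve atomic number: Z + 16 = 15 + 1, so Z = 0.
A = 1 and Z = 0 is ¹₀n — a neutron.

neutron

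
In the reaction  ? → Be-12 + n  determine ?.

Conserve mass number: A = 12 + 1, so A = 13.
Conserve atomic number: Z = 4 + 0, so Z = 4.
Z = 4 is beryllium, so the species is Be-13.

Be-13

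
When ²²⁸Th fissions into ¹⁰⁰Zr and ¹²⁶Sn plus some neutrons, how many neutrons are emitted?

2

Conserve mass number: 228 = 100 + 126 + k, so k = 228 − 226 = 2.
Check atomic number: 90 = 40 + 50 + 0 = 90. ✓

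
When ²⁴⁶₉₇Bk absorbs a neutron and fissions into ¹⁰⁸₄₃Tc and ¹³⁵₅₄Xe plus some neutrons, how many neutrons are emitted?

4

Conserve mass number: 247 = 108 + 135 + k, so k = 247 − 243 = 4.
Check atomic number: 97 = 43 + 54 + 0 = 97. ✓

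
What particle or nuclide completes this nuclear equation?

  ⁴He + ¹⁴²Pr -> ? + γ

Conserve mass number: 4 + 142 = A + 0, so A = 146.
Conserve atomic number: 2 + 59 = Z + 0, so Z = 61.
Z = 61 is promethium, so the species is ¹⁴⁶Pm.

Pm-146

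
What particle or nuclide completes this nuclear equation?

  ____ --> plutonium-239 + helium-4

Cm-243

Conserve mass number: A = 239 + 4, so A = 243.
Conserve atomic number: Z = 94 + 2, so Z = 96.
Z = 96 is curium, so the species is curium-243.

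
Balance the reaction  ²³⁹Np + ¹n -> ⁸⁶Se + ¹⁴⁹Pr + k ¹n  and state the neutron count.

Conserve mass number: 240 = 86 + 149 + k, so k = 240 − 235 = 5.
Check atomic number: 93 = 34 + 59 + 0 = 93. ✓

5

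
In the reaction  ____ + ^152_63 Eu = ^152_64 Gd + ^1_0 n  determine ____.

proton

Conserve mass number: A + 152 = 152 + 1, so A = 1.
Conserve atomic number: Z + 63 = 64 + 0, so Z = 1.
A = 1 and Z = 1 is ^1_1 H — a proton.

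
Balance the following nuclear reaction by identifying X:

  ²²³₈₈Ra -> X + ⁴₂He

Conserve mass number: 223 = A + 4, so A = 219.
Conserve atomic number: 88 = Z + 2, so Z = 86.
Z = 86 is radon, so the species is ²¹⁹₈₆Rn.

Rn-219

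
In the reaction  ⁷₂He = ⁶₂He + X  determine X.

Conserve mass number: 7 = 6 + A, so A = 1.
Conserve atomic number: 2 = 2 + Z, so Z = 0.
A = 1 and Z = 0 is ¹₀n — a neutron.

neutron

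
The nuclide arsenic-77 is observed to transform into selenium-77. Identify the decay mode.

beta-minus decay

ΔA = 77 − 77 = 0; ΔZ = 34 − 33 = +1.
A is unchanged and Z rises by 1 — a neutron has become a proton (β⁻ decay).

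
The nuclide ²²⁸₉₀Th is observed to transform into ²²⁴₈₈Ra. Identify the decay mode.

ΔA = 224 − 228 = -4; ΔZ = 88 − 90 = -2.
A drops by 4 and Z drops by 2 — the signature of alpha emission.

alpha decay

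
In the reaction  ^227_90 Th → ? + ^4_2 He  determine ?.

Conserve mass number: 227 = A + 4, so A = 223.
Conserve atomic number: 90 = Z + 2, so Z = 88.
Z = 88 is radium, so the species is ^223_88 Ra.

Ra-223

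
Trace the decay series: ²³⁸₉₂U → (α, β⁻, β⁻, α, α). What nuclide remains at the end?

Ra-226

Start: (A, Z) = (238, 92).
After α: (234, 90).
After β⁻: (234, 91).
After β⁻: (234, 92).
After α: (230, 90).
After α: (226, 88).
Z = 88 is radium.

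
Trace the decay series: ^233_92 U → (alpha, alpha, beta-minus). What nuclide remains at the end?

Start: (A, Z) = (233, 92).
After α: (229, 90).
After α: (225, 88).
After β⁻: (225, 89).
Z = 89 is actinium.

Ac-225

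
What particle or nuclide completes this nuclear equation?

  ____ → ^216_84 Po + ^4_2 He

Rn-220

Conserve mass number: A = 216 + 4, so A = 220.
Conserve atomic number: Z = 84 + 2, so Z = 86.
Z = 86 is radon, so the species is ^220_86 Rn.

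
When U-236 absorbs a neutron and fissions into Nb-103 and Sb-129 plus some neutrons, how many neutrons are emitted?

5

Conserve mass number: 237 = 103 + 129 + k, so k = 237 − 232 = 5.
Check atomic number: 92 = 41 + 51 + 0 = 92. ✓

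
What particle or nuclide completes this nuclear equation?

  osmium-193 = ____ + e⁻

Conserve mass number: 193 = A + 0, so A = 193.
Conserve atomic number: 76 = Z − 1, so Z = 77.
Z = 77 is iridium, so the species is iridium-193.

Ir-193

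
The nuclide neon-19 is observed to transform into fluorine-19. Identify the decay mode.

ΔA = 19 − 19 = 0; ΔZ = 9 − 10 = -1.
A is unchanged and Z drops by 1 — a proton has become a neutron (β⁺ emission or electron capture).

beta-plus decay or electron capture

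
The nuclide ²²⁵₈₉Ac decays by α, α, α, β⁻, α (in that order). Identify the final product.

Start: (A, Z) = (225, 89).
After α: (221, 87).
After α: (217, 85).
After α: (213, 83).
After β⁻: (213, 84).
After α: (209, 82).
Z = 82 is lead.

Pb-209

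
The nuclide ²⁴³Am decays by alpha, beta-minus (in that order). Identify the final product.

Pu-239

Start: (A, Z) = (243, 95).
After α: (239, 93).
After β⁻: (239, 94).
Z = 94 is plutonium.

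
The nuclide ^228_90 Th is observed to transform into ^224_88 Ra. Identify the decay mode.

alpha decay

ΔA = 224 − 228 = -4; ΔZ = 88 − 90 = -2.
A drops by 4 and Z drops by 2 — the signature of alpha emission.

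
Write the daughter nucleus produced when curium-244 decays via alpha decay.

Pu-240

Alpha decay: mass number changes by -4, atomic number by -2.
A: 244 − 4 = 240; Z: 96 − 2 = 94.
Z = 94 is plutonium, so the daughter is plutonium-240.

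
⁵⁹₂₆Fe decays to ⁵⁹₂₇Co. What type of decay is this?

beta-minus decay

ΔA = 59 − 59 = 0; ΔZ = 27 − 26 = +1.
A is unchanged and Z rises by 1 — a neutron has become a proton (β⁻ decay).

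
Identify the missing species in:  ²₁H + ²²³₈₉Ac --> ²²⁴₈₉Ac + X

proton

Conserve mass number: 2 + 223 = 224 + A, so A = 1.
Conserve atomic number: 1 + 89 = 89 + Z, so Z = 1.
A = 1 and Z = 1 is ¹₁H — a proton.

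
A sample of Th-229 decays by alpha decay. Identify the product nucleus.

Ra-225

Alpha decay: mass number changes by -4, atomic number by -2.
A: 229 − 4 = 225; Z: 90 − 2 = 88.
Z = 88 is radium, so the daughter is Ra-225.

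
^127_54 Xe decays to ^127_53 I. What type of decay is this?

ΔA = 127 − 127 = 0; ΔZ = 53 − 54 = -1.
A is unchanged and Z drops by 1 — a proton has become a neutron (β⁺ emission or electron capture).

beta-plus decay or electron capture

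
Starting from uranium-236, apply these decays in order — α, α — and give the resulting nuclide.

Ra-228

Start: (A, Z) = (236, 92).
After α: (232, 90).
After α: (228, 88).
Z = 88 is radium.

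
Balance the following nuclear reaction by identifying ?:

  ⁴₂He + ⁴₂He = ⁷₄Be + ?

Conserve mass number: 4 + 4 = 7 + A, so A = 1.
Conserve atomic number: 2 + 2 = 4 + Z, so Z = 0.
A = 1 and Z = 0 is ¹₀n — a neutron.

neutron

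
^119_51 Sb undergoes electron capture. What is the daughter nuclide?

Sn-119

Electron capture: mass number changes by +0, atomic number by -1.
A: 119 = 119; Z: 51 − 1 = 50.
Z = 50 is tin, so the daughter is ^119_50 Sn.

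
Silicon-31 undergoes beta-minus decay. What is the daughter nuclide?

Beta-minus decay: mass number changes by +0, atomic number by +1.
A: 31 = 31; Z: 14 + 1 = 15.
Z = 15 is phosphorus, so the daughter is phosphorus-31.

P-31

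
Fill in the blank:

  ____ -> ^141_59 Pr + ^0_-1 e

Conserve mass number: A = 141 + 0, so A = 141.
Conserve atomic number: Z = 59 − 1, so Z = 58.
Z = 58 is cerium, so the species is ^141_58 Ce.

Ce-141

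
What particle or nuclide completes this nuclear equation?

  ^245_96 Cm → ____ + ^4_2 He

Pu-241

Conserve mass number: 245 = A + 4, so A = 241.
Conserve atomic number: 96 = Z + 2, so Z = 94.
Z = 94 is plutonium, so the species is ^241_94 Pu.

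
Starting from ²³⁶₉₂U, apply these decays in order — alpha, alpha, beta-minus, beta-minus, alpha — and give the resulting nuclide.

Ra-224

Start: (A, Z) = (236, 92).
After α: (232, 90).
After α: (228, 88).
After β⁻: (228, 89).
After β⁻: (228, 90).
After α: (224, 88).
Z = 88 is radium.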